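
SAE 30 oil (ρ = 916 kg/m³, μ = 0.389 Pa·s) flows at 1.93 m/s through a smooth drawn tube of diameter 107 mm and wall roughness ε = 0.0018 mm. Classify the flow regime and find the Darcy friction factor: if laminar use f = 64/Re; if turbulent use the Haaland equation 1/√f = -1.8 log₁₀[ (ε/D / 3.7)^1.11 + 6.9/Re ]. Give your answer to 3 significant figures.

Re = ρVD/μ = 916·1.93·0.107/0.389 = 486.3.
Re < 2300 → laminar, so f = 64/Re = 0.1316 (roughness is irrelevant in laminar flow).

f ≈ 0.132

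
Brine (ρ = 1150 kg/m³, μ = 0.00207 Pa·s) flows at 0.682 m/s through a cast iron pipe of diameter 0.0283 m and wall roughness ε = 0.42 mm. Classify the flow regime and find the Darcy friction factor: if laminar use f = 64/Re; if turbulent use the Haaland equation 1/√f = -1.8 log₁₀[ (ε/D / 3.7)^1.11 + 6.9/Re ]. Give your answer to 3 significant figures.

Re = ρVD/μ = 1150·0.682·0.0283/0.00207 = 1.072e+04.
Re > 4000 → turbulent. ε/D = 0.00042/0.0283 = 0.0148; Haaland: 1/√f = -1.8 log₁₀[0.00219 + 0.000644] = 4.587, so f = 0.04753.

f ≈ 0.0475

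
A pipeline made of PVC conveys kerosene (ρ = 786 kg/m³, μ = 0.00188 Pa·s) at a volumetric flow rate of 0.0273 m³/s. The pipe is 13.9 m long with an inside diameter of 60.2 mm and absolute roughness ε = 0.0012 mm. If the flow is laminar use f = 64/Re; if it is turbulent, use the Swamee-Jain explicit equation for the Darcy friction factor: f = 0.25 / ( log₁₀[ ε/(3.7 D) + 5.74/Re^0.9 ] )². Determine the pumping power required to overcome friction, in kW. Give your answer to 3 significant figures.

Cross-sectional area A = πD²/4 = π(0.0602)²/4 = 0.002846 m²; mean velocity V = Q/A = 0.0273/0.002846 = 9.591 m/s.
Reynolds number Re = ρVD/μ = 786 · 9.591 · 0.0602 / 0.00188 = 2.414e+05.
Re > 4000 → turbulent. Relative roughness ε/D = 1.2e-06/0.0602 = 1.99e-05. Swamee-Jain: f = 0.25/(log₁₀[1.99e-05/3.7 + 5.74/2.414e+05^0.9])² = 0.25/(log₁₀[5.39e-06 + 8.21e-05])² = 0.25/(-4.058)² = 0.01518.
Darcy-Weisbach: ΔP = f(L/D)(ρV²/2) = 0.01518·(13.9/0.0602)·(786·9.591²/2) = 0.01518·230.9·3.615e+04 = 1.267e+05 Pa.
Pumping power P = QΔP = 0.0273·1.267e+05 = 3460 W = 3.46 kW.

P ≈ 3.46 kW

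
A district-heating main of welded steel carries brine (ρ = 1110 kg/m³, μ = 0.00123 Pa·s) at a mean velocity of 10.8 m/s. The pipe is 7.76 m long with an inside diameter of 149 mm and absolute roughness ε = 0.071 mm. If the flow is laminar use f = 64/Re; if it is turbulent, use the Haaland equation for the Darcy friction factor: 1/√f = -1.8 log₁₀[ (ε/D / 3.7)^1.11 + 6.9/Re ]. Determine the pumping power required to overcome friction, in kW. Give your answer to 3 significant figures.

P ≈ 10.7 kW

Reynolds number Re = ρVD/μ = 1110 · 10.8 · 0.149 / 0.00123 = 1.452e+06.
Re > 4000 → turbulent. Relative roughness ε/D = 7.1e-05/0.149 = 0.000477. Haaland: 1/√f = -1.8 log₁₀[(0.000477/3.7)^1.11 + 6.9/1.452e+06] = -1.8 log₁₀[4.81e-05 + 4.75e-06] = 7.699, so f = 0.01687.
Darcy-Weisbach: ΔP = f(L/D)(ρV²/2) = 0.01687·(7.76/0.149)·(1110·10.8²/2) = 0.01687·52.08·6.474e+04 = 5.688e+04 Pa.
Q = V·A = 10.8·0.01744 = 0.1883 m³/s.
Pumping power P = QΔP = 0.1883·5.688e+04 = 10710 W = 10.7 kW.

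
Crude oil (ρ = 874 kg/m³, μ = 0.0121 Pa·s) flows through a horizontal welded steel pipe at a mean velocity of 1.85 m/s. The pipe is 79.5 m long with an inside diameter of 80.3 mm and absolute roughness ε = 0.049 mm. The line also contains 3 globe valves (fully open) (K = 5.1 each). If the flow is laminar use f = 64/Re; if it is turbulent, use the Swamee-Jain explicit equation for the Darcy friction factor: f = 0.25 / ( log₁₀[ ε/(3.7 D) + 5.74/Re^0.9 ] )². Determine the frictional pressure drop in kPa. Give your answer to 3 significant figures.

Reynolds number Re = ρVD/μ = 874 · 1.85 · 0.0803 / 0.0121 = 1.073e+04.
Re > 4000 → turbulent. Relative roughness ε/D = 4.9e-05/0.0803 = 0.00061. Swamee-Jain: f = 0.25/(log₁₀[0.00061/3.7 + 5.74/1.073e+04^0.9])² = 0.25/(log₁₀[0.000165 + 0.00135])² = 0.25/(-2.819)² = 0.03147.
Total minor-loss coefficient ΣK = 3·5.1 = 15.3.
ΔP = [f·L/D + ΣK]·(ρV²/2) = [0.03147·79.5/0.0803 + 15.3]·(874·1.85²/2) = [31.15 + 15.3]·1496 = 6.948e+04 Pa.
ΔP = 6.948e+04 Pa = 69.5 kPa.

ΔP ≈ 69.5 kPa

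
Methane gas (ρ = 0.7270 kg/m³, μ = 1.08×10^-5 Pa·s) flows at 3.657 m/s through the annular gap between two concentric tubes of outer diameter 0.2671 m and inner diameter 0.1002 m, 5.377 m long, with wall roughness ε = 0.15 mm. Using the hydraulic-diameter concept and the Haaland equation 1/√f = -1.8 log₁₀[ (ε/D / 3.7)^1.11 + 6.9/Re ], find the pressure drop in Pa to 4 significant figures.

Hydraulic diameter D_h = 4A/P = D_o - D_i = 0.2671 - 0.1002 = 0.1669 m.
Re = ρVD_h/μ = 0.727·3.657·0.1669/1.08e-05 = 4.109e+04.
ε/D_h = 0.00015/0.1669 = 0.000899; Haaland gives 1/√f = -1.8 log₁₀[9.72e-05+0.000168] = 6.438, so f = 0.02413.
ΔP = f(L/D_h)(ρV²/2) = 0.02413·5.377/0.1669·4.861 = 3.779 Pa.

ΔP ≈ 3.779 Pa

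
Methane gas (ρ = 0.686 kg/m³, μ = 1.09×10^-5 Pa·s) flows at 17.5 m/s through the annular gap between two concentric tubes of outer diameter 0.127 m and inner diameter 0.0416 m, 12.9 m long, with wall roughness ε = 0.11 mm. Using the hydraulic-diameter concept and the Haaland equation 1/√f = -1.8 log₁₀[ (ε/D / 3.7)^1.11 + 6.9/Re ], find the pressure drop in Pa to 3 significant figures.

Hydraulic diameter D_h = 4A/P = D_o - D_i = 0.127 - 0.0416 = 0.0854 m.
Re = ρVD_h/μ = 0.686·17.5·0.0854/1.09e-05 = 9.406e+04.
ε/D_h = 0.00011/0.0854 = 0.00129; Haaland gives 1/√f = -1.8 log₁₀[0.000145+7.34e-05] = 6.59, so f = 0.02303.
ΔP = f(L/D_h)(ρV²/2) = 0.02303·12.9/0.0854·105 = 365.4 Pa.

ΔP ≈ 365 Pa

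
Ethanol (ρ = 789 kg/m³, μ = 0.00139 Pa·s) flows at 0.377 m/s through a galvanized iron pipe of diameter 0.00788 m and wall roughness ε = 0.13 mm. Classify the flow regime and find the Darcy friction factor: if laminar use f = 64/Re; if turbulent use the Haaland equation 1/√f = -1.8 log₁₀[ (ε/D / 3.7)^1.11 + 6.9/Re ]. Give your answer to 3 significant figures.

f ≈ 0.0380

Re = ρVD/μ = 789·0.377·0.00788/0.00139 = 1686.
Re < 2300 → laminar, so f = 64/Re = 0.03795 (roughness is irrelevant in laminar flow).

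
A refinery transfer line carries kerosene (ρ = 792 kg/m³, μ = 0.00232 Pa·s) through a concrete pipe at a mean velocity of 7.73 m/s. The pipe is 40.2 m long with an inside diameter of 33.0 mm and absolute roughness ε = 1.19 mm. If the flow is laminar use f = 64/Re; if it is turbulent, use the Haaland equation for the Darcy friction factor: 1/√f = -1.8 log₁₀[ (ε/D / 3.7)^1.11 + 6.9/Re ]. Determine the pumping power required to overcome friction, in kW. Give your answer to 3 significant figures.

Reynolds number Re = ρVD/μ = 792 · 7.73 · 0.033 / 0.00232 = 8.708e+04.
Re > 4000 → turbulent. Relative roughness ε/D = 0.00119/0.033 = 0.0361. Haaland: 1/√f = -1.8 log₁₀[(0.0361/3.7)^1.11 + 6.9/8.708e+04] = -1.8 log₁₀[0.00586 + 7.92e-05] = 4.008, so f = 0.06226.
Darcy-Weisbach: ΔP = f(L/D)(ρV²/2) = 0.06226·(40.2/0.033)·(792·7.73²/2) = 0.06226·1218·2.366e+04 = 1.795e+06 Pa.
Q = V·A = 7.73·0.0008553 = 0.006611 m³/s.
Pumping power P = QΔP = 0.006611·1.795e+06 = 11860 W = 11.9 kW.

P ≈ 11.9 kW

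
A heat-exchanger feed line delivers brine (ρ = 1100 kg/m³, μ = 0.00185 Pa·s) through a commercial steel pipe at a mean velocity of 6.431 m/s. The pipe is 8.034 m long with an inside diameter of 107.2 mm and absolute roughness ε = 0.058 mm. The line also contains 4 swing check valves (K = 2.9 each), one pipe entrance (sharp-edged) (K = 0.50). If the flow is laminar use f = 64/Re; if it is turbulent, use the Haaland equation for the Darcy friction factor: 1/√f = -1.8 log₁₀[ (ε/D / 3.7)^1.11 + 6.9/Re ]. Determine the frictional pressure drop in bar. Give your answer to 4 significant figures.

Reynolds number Re = ρVD/μ = 1100 · 6.431 · 0.1072 / 0.00185 = 4.099e+05.
Re > 4000 → turbulent. Relative roughness ε/D = 5.8e-05/0.1072 = 0.000541. Haaland: 1/√f = -1.8 log₁₀[(0.000541/3.7)^1.11 + 6.9/4.099e+05] = -1.8 log₁₀[5.54e-05 + 1.68e-05] = 7.455, so f = 0.01799.
Total minor-loss coefficient ΣK = 4·2.9 + 1·0.5 = 12.1.
ΔP = [f·L/D + ΣK]·(ρV²/2) = [0.01799·8.034/0.1072 + 12.1]·(1100·6.431²/2) = [1.349 + 12.1]·2.275e+04 = 3.059e+05 Pa.
ΔP = 3.059e+05 Pa = 3.059 bar.

ΔP ≈ 3.059 bar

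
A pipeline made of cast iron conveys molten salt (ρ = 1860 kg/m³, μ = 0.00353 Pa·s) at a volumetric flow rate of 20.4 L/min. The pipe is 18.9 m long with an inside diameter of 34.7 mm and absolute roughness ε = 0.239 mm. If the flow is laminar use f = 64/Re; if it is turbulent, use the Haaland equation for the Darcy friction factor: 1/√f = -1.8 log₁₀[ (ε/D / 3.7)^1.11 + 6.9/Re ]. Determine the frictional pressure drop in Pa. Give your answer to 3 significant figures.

ΔP ≈ 2770 Pa

Q = 20.4 L/min = 20.4/60000 = 0.00034 m³/s.
Cross-sectional area A = πD²/4 = π(0.0347)²/4 = 0.0009457 m²; mean velocity V = Q/A = 0.00034/0.0009457 = 0.3595 m/s.
Reynolds number Re = ρVD/μ = 1860 · 0.3595 · 0.0347 / 0.00353 = 6574.
Re > 4000 → turbulent. Relative roughness ε/D = 0.000239/0.0347 = 0.00689. Haaland: 1/√f = -1.8 log₁₀[(0.00689/3.7)^1.11 + 6.9/6574] = -1.8 log₁₀[0.000932 + 0.00105] = 4.865, so f = 0.04225.
Darcy-Weisbach: ΔP = f(L/D)(ρV²/2) = 0.04225·(18.9/0.0347)·(1860·0.3595²/2) = 0.04225·544.7·120.2 = 2766 Pa.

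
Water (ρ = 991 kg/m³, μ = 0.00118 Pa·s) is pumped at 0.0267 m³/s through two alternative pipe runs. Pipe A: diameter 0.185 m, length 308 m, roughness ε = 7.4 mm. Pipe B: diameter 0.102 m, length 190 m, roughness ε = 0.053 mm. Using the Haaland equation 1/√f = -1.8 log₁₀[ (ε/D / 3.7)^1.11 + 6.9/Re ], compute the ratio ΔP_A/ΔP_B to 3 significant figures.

ΔP_A/ΔP_B ≈ 0.294

Pipe A: V = Q/A = 0.0267/0.02688 = 0.9933 m/s; Re = 1.543e+05; ε/D = 0.04; Haaland → f = 0.06498; ΔP_A = f(L/D)(ρV²/2) = 5.288e+04 Pa.
Pipe B: V = Q/A = 0.0267/0.008171 = 3.268 m/s; Re = 2.799e+05; ε/D = 0.00052; Haaland → f = 0.01827; ΔP_B = f(L/D)(ρV²/2) = 1.8e+05 Pa.
ΔP_A/ΔP_B = 5.288e+04/1.8e+05 = 0.294.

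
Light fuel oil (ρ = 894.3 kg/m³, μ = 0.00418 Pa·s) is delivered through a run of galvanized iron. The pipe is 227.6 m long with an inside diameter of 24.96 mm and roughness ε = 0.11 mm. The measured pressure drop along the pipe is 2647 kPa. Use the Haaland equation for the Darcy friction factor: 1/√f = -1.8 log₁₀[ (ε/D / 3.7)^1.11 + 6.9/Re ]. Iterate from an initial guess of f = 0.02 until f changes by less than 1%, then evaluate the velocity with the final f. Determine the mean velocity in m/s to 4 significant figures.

V ≈ 4.447 m/s

Rearranging Darcy-Weisbach: V = √(2·ΔP·D/(f·L·ρ)). With ε/D = 0.00011/0.02496 = 0.00441, iterate starting from f = 0.02:
  f = 0.02 → V = √(2·2.647e+06·0.02496/(0.02·227.6·894.3)) = 5.697 m/s; Re = ρVD/μ = 3.042e+04; f → 0.03212
  f = 0.03212 → V = 4.496 m/s; Re = 2.401e+04; f → 0.03279
  f = 0.03279 → V = 4.449 m/s; Re = 2.376e+04; f → 0.03283
Converged (Δf/f < 1%). With the final f = 0.03283: V = √(2·2.647e+06·0.02496/(0.03283·227.6·894.3)) = 4.447 m/s.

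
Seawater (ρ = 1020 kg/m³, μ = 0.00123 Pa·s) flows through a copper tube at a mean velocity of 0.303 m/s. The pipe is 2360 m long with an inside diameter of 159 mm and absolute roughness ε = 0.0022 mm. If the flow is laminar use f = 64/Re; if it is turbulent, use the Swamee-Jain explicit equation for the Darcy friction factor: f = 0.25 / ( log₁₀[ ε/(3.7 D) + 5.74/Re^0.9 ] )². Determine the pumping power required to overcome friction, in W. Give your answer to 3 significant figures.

Reynolds number Re = ρVD/μ = 1020 · 0.303 · 0.159 / 0.00123 = 3.995e+04.
Re > 4000 → turbulent. Relative roughness ε/D = 2.2e-06/0.159 = 1.38e-05. Swamee-Jain: f = 0.25/(log₁₀[1.38e-05/3.7 + 5.74/3.995e+04^0.9])² = 0.25/(log₁₀[3.74e-06 + 0.000415])² = 0.25/(-3.379)² = 0.0219.
Darcy-Weisbach: ΔP = f(L/D)(ρV²/2) = 0.0219·(2360/0.159)·(1020·0.303²/2) = 0.0219·1.484e+04·46.82 = 1.522e+04 Pa.
Q = V·A = 0.303·0.01986 = 0.006016 m³/s.
Pumping power P = QΔP = 0.006016·1.522e+04 = 91.57 W = 91.6 W.

P ≈ 91.6 W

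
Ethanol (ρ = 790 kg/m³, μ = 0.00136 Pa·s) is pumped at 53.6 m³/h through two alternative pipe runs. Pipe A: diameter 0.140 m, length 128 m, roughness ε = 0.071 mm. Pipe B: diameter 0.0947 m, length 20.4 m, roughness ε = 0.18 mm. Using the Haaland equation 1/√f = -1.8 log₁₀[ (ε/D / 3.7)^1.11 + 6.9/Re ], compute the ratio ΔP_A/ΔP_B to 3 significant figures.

Pipe A: V = Q/A = 0.01489/0.01539 = 0.9672 m/s; Re = 7.866e+04; ε/D = 0.000507; Haaland → f = 0.02076; ΔP_A = f(L/D)(ρV²/2) = 7012 Pa.
Pipe B: V = Q/A = 0.01489/0.007044 = 2.114 m/s; Re = 1.163e+05; ε/D = 0.0019; Haaland → f = 0.02451; ΔP_B = f(L/D)(ρV²/2) = 9318 Pa.
ΔP_A/ΔP_B = 7012/9318 = 0.753.

ΔP_A/ΔP_B ≈ 0.753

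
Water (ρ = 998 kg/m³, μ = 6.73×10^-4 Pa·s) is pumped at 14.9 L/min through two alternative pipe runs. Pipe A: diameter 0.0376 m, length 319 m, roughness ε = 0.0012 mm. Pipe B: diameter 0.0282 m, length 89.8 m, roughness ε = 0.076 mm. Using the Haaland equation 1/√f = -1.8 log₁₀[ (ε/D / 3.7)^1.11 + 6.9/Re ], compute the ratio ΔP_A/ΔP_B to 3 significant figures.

ΔP_A/ΔP_B ≈ 0.779

Pipe A: V = Q/A = 0.0002483/0.00111 = 0.2237 m/s; Re = 1.247e+04; ε/D = 3.19e-05; Haaland → f = 0.02913; ΔP_A = f(L/D)(ρV²/2) = 6168 Pa.
Pipe B: V = Q/A = 0.0002483/0.0006246 = 0.3976 m/s; Re = 1.663e+04; ε/D = 0.0027; Haaland → f = 0.03154; ΔP_B = f(L/D)(ρV²/2) = 7922 Pa.
ΔP_A/ΔP_B = 6168/7922 = 0.779.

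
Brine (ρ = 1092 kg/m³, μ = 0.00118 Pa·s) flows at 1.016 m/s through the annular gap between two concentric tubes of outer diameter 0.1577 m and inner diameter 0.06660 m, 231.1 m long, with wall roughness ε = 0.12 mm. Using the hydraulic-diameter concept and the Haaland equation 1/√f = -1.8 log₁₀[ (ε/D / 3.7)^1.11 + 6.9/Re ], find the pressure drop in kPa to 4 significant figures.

Hydraulic diameter D_h = 4A/P = D_o - D_i = 0.1577 - 0.0666 = 0.0911 m.
Re = ρVD_h/μ = 1092·1.016·0.0911/0.00118 = 8.565e+04.
ε/D_h = 0.00012/0.0911 = 0.00132; Haaland gives 1/√f = -1.8 log₁₀[0.000149+8.06e-05] = 6.552, so f = 0.0233.
ΔP = f(L/D_h)(ρV²/2) = 0.0233·231.1/0.0911·563.6 = 3.331e+04 Pa.
ΔP = 33.31 kPa.

ΔP ≈ 33.31 kPa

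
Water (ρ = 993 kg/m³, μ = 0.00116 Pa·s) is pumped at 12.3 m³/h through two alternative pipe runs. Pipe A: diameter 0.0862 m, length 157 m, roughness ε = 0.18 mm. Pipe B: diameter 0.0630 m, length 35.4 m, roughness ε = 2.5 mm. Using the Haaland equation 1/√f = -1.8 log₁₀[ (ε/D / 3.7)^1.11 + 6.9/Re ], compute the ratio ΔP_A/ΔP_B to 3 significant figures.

Pipe A: V = Q/A = 0.003417/0.005836 = 0.5855 m/s; Re = 4.32e+04; ε/D = 0.00209; Haaland → f = 0.02686; ΔP_A = f(L/D)(ρV²/2) = 8326 Pa.
Pipe B: V = Q/A = 0.003417/0.003117 = 1.096 m/s; Re = 5.911e+04; ε/D = 0.0397; Haaland → f = 0.06503; ΔP_B = f(L/D)(ρV²/2) = 2.18e+04 Pa.
ΔP_A/ΔP_B = 8326/2.18e+04 = 0.382.

ΔP_A/ΔP_B ≈ 0.382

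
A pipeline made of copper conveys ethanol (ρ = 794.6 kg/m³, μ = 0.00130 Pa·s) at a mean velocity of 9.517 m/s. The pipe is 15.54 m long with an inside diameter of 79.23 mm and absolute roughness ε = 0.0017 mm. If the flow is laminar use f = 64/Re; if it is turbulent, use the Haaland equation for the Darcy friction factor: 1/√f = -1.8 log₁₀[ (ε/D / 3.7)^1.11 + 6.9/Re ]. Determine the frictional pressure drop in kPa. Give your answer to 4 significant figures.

Reynolds number Re = ρVD/μ = 794.6 · 9.517 · 0.07923 / 0.0013 = 4.609e+05.
Re > 4000 → turbulent. Relative roughness ε/D = 1.7e-06/0.07923 = 2.15e-05. Haaland: 1/√f = -1.8 log₁₀[(2.15e-05/3.7)^1.11 + 6.9/4.609e+05] = -1.8 log₁₀[1.54e-06 + 1.5e-05] = 8.608, so f = 0.0135.
Darcy-Weisbach: ΔP = f(L/D)(ρV²/2) = 0.0135·(15.54/0.07923)·(794.6·9.517²/2) = 0.0135·196.1·3.598e+04 = 9.525e+04 Pa.
ΔP = 9.525e+04 Pa = 95.25 kPa.

ΔP ≈ 95.25 kPa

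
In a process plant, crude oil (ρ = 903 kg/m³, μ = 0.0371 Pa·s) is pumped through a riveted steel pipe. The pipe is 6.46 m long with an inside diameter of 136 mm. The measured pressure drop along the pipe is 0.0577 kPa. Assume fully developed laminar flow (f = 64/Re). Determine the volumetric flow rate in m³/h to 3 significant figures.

Q ≈ 7.28 m³/h

For laminar flow, f = 64/Re with Re = ρVD/μ, so Darcy-Weisbach reduces to ΔP = 32μLV/D². Solving for V: V = ΔP·D²/(32μL) = 57.7·(0.136)²/(32·0.0371·6.46) = 0.1392 m/s.
Check: Re = ρVD/μ = 903·0.1392·0.136/0.0371 = 460.6 < 2300, so the laminar assumption holds.
Q = V·A = 0.1392·(π/4·0.136²) = 0.002021 m³/s = 7.28 m³/h.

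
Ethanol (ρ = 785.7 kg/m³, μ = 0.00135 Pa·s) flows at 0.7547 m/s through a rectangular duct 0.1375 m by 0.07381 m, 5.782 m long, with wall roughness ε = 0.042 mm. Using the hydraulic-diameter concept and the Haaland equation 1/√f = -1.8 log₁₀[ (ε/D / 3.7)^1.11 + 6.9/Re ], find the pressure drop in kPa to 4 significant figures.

ΔP ≈ 0.3064 kPa

Hydraulic diameter D_h = 4A/P = 4·(0.1375·0.07381)/(2·(0.1375+0.07381)) = 0.0406/0.4226 = 0.09606 m.
Re = ρVD_h/μ = 785.7·0.7547·0.09606/0.00135 = 4.219e+04.
ε/D_h = 4.2e-05/0.09606 = 0.000437; Haaland gives 1/√f = -1.8 log₁₀[4.37e-05+0.000164] = 6.63, so f = 0.02275.
ΔP = f(L/D_h)(ρV²/2) = 0.02275·5.782/0.09606·223.8 = 306.4 Pa.
ΔP = 0.3064 kPa.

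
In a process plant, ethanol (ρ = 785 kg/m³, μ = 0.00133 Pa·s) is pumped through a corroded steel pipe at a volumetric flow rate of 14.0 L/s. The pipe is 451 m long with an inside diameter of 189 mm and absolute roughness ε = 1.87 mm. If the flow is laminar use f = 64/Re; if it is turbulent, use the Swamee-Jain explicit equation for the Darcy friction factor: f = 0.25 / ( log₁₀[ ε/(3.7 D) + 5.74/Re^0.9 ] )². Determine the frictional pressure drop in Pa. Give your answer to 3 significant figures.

ΔP ≈ 9140 Pa

Q = 14.0 L/s = 14.0/1000 = 0.014 m³/s.
Cross-sectional area A = πD²/4 = π(0.189)²/4 = 0.02806 m²; mean velocity V = Q/A = 0.014/0.02806 = 0.499 m/s.
Reynolds number Re = ρVD/μ = 785 · 0.499 · 0.189 / 0.00133 = 5.567e+04.
Re > 4000 → turbulent. Relative roughness ε/D = 0.00187/0.189 = 0.00989. Swamee-Jain: f = 0.25/(log₁₀[0.00989/3.7 + 5.74/5.567e+04^0.9])² = 0.25/(log₁₀[0.00267 + 0.000308])² = 0.25/(-2.526)² = 0.03919.
Darcy-Weisbach: ΔP = f(L/D)(ρV²/2) = 0.03919·(451/0.189)·(785·0.499²/2) = 0.03919·2386·97.74 = 9141 Pa.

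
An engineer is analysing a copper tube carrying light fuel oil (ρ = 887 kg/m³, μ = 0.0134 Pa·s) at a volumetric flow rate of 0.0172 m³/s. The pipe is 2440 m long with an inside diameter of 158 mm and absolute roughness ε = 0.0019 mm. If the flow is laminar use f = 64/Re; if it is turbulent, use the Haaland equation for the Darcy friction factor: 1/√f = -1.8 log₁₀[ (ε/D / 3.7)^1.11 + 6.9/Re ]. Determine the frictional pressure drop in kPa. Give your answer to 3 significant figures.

ΔP ≈ 167 kPa

Cross-sectional area A = πD²/4 = π(0.158)²/4 = 0.01961 m²; mean velocity V = Q/A = 0.0172/0.01961 = 0.8773 m/s.
Reynolds number Re = ρVD/μ = 887 · 0.8773 · 0.158 / 0.0134 = 9175.
Re > 4000 → turbulent. Relative roughness ε/D = 1.9e-06/0.158 = 1.2e-05. Haaland: 1/√f = -1.8 log₁₀[(1.2e-05/3.7)^1.11 + 6.9/9175] = -1.8 log₁₀[8.09e-07 + 0.000752] = 5.622, so f = 0.03164.
Darcy-Weisbach: ΔP = f(L/D)(ρV²/2) = 0.03164·(2440/0.158)·(887·0.8773²/2) = 0.03164·1.544e+04·341.3 = 1.668e+05 Pa.
ΔP = 1.668e+05 Pa = 167 kPa.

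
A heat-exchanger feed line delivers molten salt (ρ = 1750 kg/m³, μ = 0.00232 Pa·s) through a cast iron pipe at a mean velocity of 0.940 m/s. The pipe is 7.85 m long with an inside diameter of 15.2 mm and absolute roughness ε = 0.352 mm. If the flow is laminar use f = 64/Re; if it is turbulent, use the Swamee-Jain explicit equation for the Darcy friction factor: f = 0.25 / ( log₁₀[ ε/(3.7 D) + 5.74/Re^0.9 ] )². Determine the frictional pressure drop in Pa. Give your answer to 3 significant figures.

Reynolds number Re = ρVD/μ = 1750 · 0.94 · 0.0152 / 0.00232 = 1.078e+04.
Re > 4000 → turbulent. Relative roughness ε/D = 0.000352/0.0152 = 0.0232. Swamee-Jain: f = 0.25/(log₁₀[0.0232/3.7 + 5.74/1.078e+04^0.9])² = 0.25/(log₁₀[0.00626 + 0.00135])² = 0.25/(-2.119)² = 0.05569.
Darcy-Weisbach: ΔP = f(L/D)(ρV²/2) = 0.05569·(7.85/0.0152)·(1750·0.94²/2) = 0.05569·516.4·773.1 = 2.224e+04 Pa.

ΔP ≈ 22200 Pa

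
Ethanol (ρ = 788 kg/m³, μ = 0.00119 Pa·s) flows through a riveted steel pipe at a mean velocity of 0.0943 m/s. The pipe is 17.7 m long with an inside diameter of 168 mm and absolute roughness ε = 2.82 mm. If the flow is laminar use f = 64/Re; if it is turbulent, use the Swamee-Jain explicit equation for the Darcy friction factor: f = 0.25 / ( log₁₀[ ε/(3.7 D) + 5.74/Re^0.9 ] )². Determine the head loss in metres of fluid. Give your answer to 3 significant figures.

h_f ≈ 0.00241 m

Reynolds number Re = ρVD/μ = 788 · 0.0943 · 0.168 / 0.00119 = 1.049e+04.
Re > 4000 → turbulent. Relative roughness ε/D = 0.00282/0.168 = 0.0168. Swamee-Jain: f = 0.25/(log₁₀[0.0168/3.7 + 5.74/1.049e+04^0.9])² = 0.25/(log₁₀[0.00454 + 0.00138])² = 0.25/(-2.228)² = 0.05037.
Darcy-Weisbach: ΔP = f(L/D)(ρV²/2) = 0.05037·(17.7/0.168)·(788·0.0943²/2) = 0.05037·105.4·3.504 = 18.59 Pa.
Head loss h_f = ΔP/(ρg) = 18.59/(788·9.81) = 0.00241 m.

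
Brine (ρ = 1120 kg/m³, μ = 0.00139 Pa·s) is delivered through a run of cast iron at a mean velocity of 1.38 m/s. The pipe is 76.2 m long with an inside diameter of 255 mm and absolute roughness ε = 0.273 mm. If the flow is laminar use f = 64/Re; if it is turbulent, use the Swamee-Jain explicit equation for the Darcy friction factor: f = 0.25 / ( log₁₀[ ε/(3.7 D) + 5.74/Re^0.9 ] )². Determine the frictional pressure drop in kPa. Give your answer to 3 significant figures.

ΔP ≈ 6.72 kPa

Reynolds number Re = ρVD/μ = 1120 · 1.38 · 0.255 / 0.00139 = 2.835e+05.
Re > 4000 → turbulent. Relative roughness ε/D = 0.000273/0.255 = 0.00107. Swamee-Jain: f = 0.25/(log₁₀[0.00107/3.7 + 5.74/2.835e+05^0.9])² = 0.25/(log₁₀[0.000289 + 7.1e-05])² = 0.25/(-3.443)² = 0.02109.
Darcy-Weisbach: ΔP = f(L/D)(ρV²/2) = 0.02109·(76.2/0.255)·(1120·1.38²/2) = 0.02109·298.8·1066 = 6720 Pa.
ΔP = 6720 Pa = 6.72 kPa.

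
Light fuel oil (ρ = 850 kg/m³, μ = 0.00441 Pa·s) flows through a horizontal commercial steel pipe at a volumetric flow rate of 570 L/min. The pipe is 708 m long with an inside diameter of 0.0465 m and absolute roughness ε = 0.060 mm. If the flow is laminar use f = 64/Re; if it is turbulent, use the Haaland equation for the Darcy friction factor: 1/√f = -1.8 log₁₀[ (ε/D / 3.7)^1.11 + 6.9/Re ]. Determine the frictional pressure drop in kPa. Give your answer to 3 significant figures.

Q = 570 L/min = 570/60000 = 0.0095 m³/s.
Cross-sectional area A = πD²/4 = π(0.0465)²/4 = 0.001698 m²; mean velocity V = Q/A = 0.0095/0.001698 = 5.594 m/s.
Reynolds number Re = ρVD/μ = 850 · 5.594 · 0.0465 / 0.00441 = 5.014e+04.
Re > 4000 → turbulent. Relative roughness ε/D = 6e-05/0.0465 = 0.00129. Haaland: 1/√f = -1.8 log₁₀[(0.00129/3.7)^1.11 + 6.9/5.014e+04] = -1.8 log₁₀[0.000145 + 0.000138] = 6.387, so f = 0.02451.
Darcy-Weisbach: ΔP = f(L/D)(ρV²/2) = 0.02451·(708/0.0465)·(850·5.594²/2) = 0.02451·1.523e+04·1.33e+04 = 4.964e+06 Pa.
ΔP = 4.964e+06 Pa = 4960 kPa.

ΔP ≈ 4960 kPa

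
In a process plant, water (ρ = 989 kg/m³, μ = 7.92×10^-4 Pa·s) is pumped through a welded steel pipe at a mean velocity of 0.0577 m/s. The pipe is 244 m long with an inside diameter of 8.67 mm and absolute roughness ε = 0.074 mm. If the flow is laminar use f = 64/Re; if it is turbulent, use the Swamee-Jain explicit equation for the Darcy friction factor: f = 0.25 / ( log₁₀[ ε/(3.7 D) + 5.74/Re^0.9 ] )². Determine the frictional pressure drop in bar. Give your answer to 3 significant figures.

ΔP ≈ 0.0475 bar

Reynolds number Re = ρVD/μ = 989 · 0.0577 · 0.00867 / 0.000792 = 624.7.
Re < 2300 → laminar flow, so f = 64/Re = 64/624.7 = 0.1025 (the turbulent correlation is not needed).
Darcy-Weisbach: ΔP = f(L/D)(ρV²/2) = 0.1025·(244/0.00867)·(989·0.0577²/2) = 0.1025·2.814e+04·1.646 = 4747 Pa.
ΔP = 4747 Pa = 0.0475 bar.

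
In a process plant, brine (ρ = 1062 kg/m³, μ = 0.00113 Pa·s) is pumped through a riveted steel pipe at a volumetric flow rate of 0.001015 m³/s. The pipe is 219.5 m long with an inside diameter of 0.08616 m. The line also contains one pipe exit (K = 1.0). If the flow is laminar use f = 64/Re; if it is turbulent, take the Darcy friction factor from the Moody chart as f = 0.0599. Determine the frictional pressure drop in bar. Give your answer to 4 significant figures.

Cross-sectional area A = πD²/4 = π(0.08616)²/4 = 0.00583 m²; mean velocity V = Q/A = 0.001015/0.00583 = 0.1741 m/s.
Reynolds number Re = ρVD/μ = 1062 · 0.1741 · 0.08616 / 0.00113 = 1.41e+04.
Re > 4000 → turbulent; use the Moody-chart value f = 0.0599.
Total minor-loss coefficient ΣK = 1·1 = 1.
ΔP = [f·L/D + ΣK]·(ρV²/2) = [0.0599·219.5/0.08616 + 1]·(1062·0.1741²/2) = [152.6 + 1]·16.09 = 2472 Pa.
ΔP = 2472 Pa = 0.02472 bar.

ΔP ≈ 0.02472 bar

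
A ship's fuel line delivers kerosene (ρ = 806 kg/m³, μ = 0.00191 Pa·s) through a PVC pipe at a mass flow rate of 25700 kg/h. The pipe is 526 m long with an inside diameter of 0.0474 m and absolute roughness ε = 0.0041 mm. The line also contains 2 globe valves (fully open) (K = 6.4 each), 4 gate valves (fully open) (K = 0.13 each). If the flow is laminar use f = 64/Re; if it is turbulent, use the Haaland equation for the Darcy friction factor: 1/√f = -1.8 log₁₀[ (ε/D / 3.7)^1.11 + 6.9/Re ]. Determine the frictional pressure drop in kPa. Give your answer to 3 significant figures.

ΔP ≈ 2180 kPa

ṁ = 25700 kg/h = 25700/3600 = 7.139 kg/s.
A = πD²/4 = π(0.0474)²/4 = 0.001765 m²; mean velocity V = ṁ/(ρA) = 7.139/(806 · 0.001765) = 5.019 m/s.
Reynolds number Re = ρVD/μ = 806 · 5.019 · 0.0474 / 0.00191 = 1.004e+05.
Re > 4000 → turbulent. Relative roughness ε/D = 4.1e-06/0.0474 = 8.65e-05. Haaland: 1/√f = -1.8 log₁₀[(8.65e-05/3.7)^1.11 + 6.9/1.004e+05] = -1.8 log₁₀[7.23e-06 + 6.87e-05] = 7.415, so f = 0.01819.
Total minor-loss coefficient ΣK = 2·6.4 + 4·0.13 = 13.3.
ΔP = [f·L/D + ΣK]·(ρV²/2) = [0.01819·526/0.0474 + 13.3]·(806·5.019²/2) = [201.8 + 13.3]·1.015e+04 = 2.184e+06 Pa.
ΔP = 2.184e+06 Pa = 2180 kPa.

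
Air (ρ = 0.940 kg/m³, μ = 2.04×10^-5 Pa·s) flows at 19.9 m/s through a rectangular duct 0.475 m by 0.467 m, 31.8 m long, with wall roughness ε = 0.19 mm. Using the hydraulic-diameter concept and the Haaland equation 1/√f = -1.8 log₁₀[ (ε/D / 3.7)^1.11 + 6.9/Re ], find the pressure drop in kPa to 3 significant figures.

ΔP ≈ 0.215 kPa

Hydraulic diameter D_h = 4A/P = 4·(0.475·0.467)/(2·(0.475+0.467)) = 0.8873/1.884 = 0.471 m.
Re = ρVD_h/μ = 0.94·19.9·0.471/2.04e-05 = 4.319e+05.
ε/D_h = 0.00019/0.471 = 0.000403; Haaland gives 1/√f = -1.8 log₁₀[4e-05+1.6e-05] = 7.654, so f = 0.01707.
ΔP = f(L/D_h)(ρV²/2) = 0.01707·31.8/0.471·186.1 = 214.5 Pa.
ΔP = 0.215 kPa.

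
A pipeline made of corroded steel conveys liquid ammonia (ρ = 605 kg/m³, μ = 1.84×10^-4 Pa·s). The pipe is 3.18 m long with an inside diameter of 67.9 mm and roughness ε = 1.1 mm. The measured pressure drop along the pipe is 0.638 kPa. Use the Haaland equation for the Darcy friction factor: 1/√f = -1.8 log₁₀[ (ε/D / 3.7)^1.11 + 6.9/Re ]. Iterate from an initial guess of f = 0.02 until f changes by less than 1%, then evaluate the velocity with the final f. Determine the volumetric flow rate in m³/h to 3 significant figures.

Q ≈ 13.0 m³/h

Rearranging Darcy-Weisbach: V = √(2·ΔP·D/(f·L·ρ)). With ε/D = 0.0011/0.0679 = 0.0162, iterate starting from f = 0.02:
  f = 0.02 → V = √(2·638·0.0679/(0.02·3.18·605)) = 1.501 m/s; Re = ρVD/μ = 3.35e+05; f → 0.04515
  f = 0.04515 → V = 0.9987 m/s; Re = 2.23e+05; f → 0.04522
Converged (Δf/f < 1%). With the final f = 0.04522: V = √(2·638·0.0679/(0.04522·3.18·605)) = 0.998 m/s.
Q = V·A = 0.998·(π/4·0.0679²) = 0.003614 m³/s = 13.0 m³/h.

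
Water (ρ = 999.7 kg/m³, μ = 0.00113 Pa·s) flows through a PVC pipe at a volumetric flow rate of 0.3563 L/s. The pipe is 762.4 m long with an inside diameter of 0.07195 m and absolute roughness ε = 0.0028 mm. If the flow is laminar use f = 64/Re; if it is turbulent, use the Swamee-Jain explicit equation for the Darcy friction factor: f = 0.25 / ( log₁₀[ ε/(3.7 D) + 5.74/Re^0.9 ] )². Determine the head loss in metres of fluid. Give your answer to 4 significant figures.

Q = 0.3563 L/s = 0.3563/1000 = 0.0003563 m³/s.
Cross-sectional area A = πD²/4 = π(0.07195)²/4 = 0.004066 m²; mean velocity V = Q/A = 0.0003563/0.004066 = 0.08763 m/s.
Reynolds number Re = ρVD/μ = 999.7 · 0.08763 · 0.07195 / 0.00113 = 5578.
Re > 4000 → turbulent. Relative roughness ε/D = 2.8e-06/0.07195 = 3.89e-05. Swamee-Jain: f = 0.25/(log₁₀[3.89e-05/3.7 + 5.74/5578^0.9])² = 0.25/(log₁₀[1.05e-05 + 0.00244])² = 0.25/(-2.611)² = 0.03667.
Darcy-Weisbach: ΔP = f(L/D)(ρV²/2) = 0.03667·(762.4/0.07195)·(999.7·0.08763²/2) = 0.03667·1.06e+04·3.839 = 1492 Pa.
Head loss h_f = ΔP/(ρg) = 1492/(999.7·9.81) = 0.1521 m.

h_f ≈ 0.1521 m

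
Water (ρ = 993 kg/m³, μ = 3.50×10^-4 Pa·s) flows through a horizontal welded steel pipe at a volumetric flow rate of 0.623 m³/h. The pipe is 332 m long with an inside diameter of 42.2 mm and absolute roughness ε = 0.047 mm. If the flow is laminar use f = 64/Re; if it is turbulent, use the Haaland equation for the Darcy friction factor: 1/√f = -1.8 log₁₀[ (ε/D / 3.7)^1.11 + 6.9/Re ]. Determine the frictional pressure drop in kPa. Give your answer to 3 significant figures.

Q = 0.623 m³/h = 0.623/3600 = 0.0001731 m³/s.
Cross-sectional area A = πD²/4 = π(0.0422)²/4 = 0.001399 m²; mean velocity V = Q/A = 0.0001731/0.001399 = 0.1237 m/s.
Reynolds number Re = ρVD/μ = 993 · 0.1237 · 0.0422 / 0.00035 = 1.481e+04.
Re > 4000 → turbulent. Relative roughness ε/D = 4.7e-05/0.0422 = 0.00111. Haaland: 1/√f = -1.8 log₁₀[(0.00111/3.7)^1.11 + 6.9/1.481e+04] = -1.8 log₁₀[0.000123 + 0.000466] = 5.814, so f = 0.02959.
Darcy-Weisbach: ΔP = f(L/D)(ρV²/2) = 0.02959·(332/0.0422)·(993·0.1237²/2) = 0.02959·7867·7.601 = 1769 Pa.
ΔP = 1769 Pa = 1.77 kPa.

ΔP ≈ 1.77 kPa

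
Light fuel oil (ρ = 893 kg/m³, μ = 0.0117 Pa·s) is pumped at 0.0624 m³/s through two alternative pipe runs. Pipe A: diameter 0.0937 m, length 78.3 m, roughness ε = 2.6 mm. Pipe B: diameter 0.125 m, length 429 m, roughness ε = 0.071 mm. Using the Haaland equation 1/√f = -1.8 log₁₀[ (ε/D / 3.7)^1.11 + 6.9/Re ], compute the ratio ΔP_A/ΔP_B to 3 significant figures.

Pipe A: V = Q/A = 0.0624/0.006896 = 9.049 m/s; Re = 6.472e+04; ε/D = 0.0277; Haaland → f = 0.05597; ΔP_A = f(L/D)(ρV²/2) = 1.71e+06 Pa.
Pipe B: V = Q/A = 0.0624/0.01227 = 5.085 m/s; Re = 4.851e+04; ε/D = 0.000568; Haaland → f = 0.02258; ΔP_B = f(L/D)(ρV²/2) = 8.944e+05 Pa.
ΔP_A/ΔP_B = 1.71e+06/8.944e+05 = 1.91.

ΔP_A/ΔP_B ≈ 1.91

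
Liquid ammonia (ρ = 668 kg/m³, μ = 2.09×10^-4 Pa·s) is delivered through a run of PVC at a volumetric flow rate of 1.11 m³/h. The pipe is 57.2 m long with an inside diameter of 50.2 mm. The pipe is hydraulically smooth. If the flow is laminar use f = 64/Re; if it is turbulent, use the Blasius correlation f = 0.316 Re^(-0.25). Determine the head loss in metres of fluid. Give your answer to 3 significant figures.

Q = 1.11 m³/h = 1.11/3600 = 0.0003083 m³/s.
Cross-sectional area A = πD²/4 = π(0.0502)²/4 = 0.001979 m²; mean velocity V = Q/A = 0.0003083/0.001979 = 0.1558 m/s.
Reynolds number Re = ρVD/μ = 668 · 0.1558 · 0.0502 / 0.000209 = 2.5e+04.
Re > 4000 → turbulent. Smooth-pipe (Blasius): f = 0.316 Re^(-0.25) = 0.316/(2.5e+04)^0.25 = 0.02513.
Darcy-Weisbach: ΔP = f(L/D)(ρV²/2) = 0.02513·(57.2/0.0502)·(668·0.1558²/2) = 0.02513·1139·8.106 = 232.1 Pa.
Head loss h_f = ΔP/(ρg) = 232.1/(668·9.81) = 0.0354 m.

h_f ≈ 0.0354 m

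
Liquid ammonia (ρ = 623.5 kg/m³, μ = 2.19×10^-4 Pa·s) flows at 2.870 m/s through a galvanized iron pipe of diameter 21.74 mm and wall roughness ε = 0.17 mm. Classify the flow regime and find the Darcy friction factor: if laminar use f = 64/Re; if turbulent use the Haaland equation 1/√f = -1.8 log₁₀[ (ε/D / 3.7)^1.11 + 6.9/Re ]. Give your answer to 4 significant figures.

f ≈ 0.03537

Re = ρVD/μ = 623.5·2.87·0.02174/0.000219 = 1.776e+05.
Re > 4000 → turbulent. ε/D = 0.00017/0.02174 = 0.00782; Haaland: 1/√f = -1.8 log₁₀[0.00107 + 3.88e-05] = 5.317, so f = 0.03537.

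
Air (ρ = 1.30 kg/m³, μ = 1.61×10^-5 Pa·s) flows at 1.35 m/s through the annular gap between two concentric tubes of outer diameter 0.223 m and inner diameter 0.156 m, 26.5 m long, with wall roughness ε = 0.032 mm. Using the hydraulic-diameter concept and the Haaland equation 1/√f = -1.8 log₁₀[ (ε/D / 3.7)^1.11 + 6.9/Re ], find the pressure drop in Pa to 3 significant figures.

Hydraulic diameter D_h = 4A/P = D_o - D_i = 0.223 - 0.156 = 0.067 m.
Re = ρVD_h/μ = 1.3·1.35·0.067/1.61e-05 = 7303.
ε/D_h = 3.2e-05/0.067 = 0.000478; Haaland gives 1/√f = -1.8 log₁₀[4.82e-05+0.000945] = 5.406, so f = 0.03422.
ΔP = f(L/D_h)(ρV²/2) = 0.03422·26.5/0.067·1.185 = 16.04 Pa.

ΔP ≈ 16.0 Pa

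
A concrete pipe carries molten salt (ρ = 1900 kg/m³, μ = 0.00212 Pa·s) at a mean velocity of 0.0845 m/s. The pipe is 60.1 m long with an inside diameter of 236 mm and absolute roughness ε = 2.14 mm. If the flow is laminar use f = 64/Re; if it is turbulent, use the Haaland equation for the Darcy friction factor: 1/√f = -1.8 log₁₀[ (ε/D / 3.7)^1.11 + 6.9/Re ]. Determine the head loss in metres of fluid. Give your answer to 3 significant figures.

h_f ≈ 0.00370 m

Reynolds number Re = ρVD/μ = 1900 · 0.0845 · 0.236 / 0.00212 = 1.787e+04.
Re > 4000 → turbulent. Relative roughness ε/D = 0.00214/0.236 = 0.00907. Haaland: 1/√f = -1.8 log₁₀[(0.00907/3.7)^1.11 + 6.9/1.787e+04] = -1.8 log₁₀[0.00127 + 0.000386] = 5.008, so f = 0.03987.
Darcy-Weisbach: ΔP = f(L/D)(ρV²/2) = 0.03987·(60.1/0.236)·(1900·0.0845²/2) = 0.03987·254.7·6.783 = 68.88 Pa.
Head loss h_f = ΔP/(ρg) = 68.88/(1900·9.81) = 0.00370 m.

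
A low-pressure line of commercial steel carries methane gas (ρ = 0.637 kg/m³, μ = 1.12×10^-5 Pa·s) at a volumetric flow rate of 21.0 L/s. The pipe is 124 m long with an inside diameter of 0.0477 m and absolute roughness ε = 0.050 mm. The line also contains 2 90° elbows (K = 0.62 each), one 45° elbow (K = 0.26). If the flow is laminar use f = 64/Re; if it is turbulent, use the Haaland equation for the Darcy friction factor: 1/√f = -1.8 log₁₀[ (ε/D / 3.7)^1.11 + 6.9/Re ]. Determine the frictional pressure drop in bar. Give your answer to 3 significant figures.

Q = 21.0 L/s = 21.0/1000 = 0.021 m³/s.
Cross-sectional area A = πD²/4 = π(0.0477)²/4 = 0.001787 m²; mean velocity V = Q/A = 0.021/0.001787 = 11.75 m/s.
Reynolds number Re = ρVD/μ = 0.637 · 11.75 · 0.0477 / 1.12e-05 = 3.188e+04.
Re > 4000 → turbulent. Relative roughness ε/D = 5e-05/0.0477 = 0.00105. Haaland: 1/√f = -1.8 log₁₀[(0.00105/3.7)^1.11 + 6.9/3.188e+04] = -1.8 log₁₀[0.000115 + 0.000216] = 6.262, so f = 0.0255.
Total minor-loss coefficient ΣK = 2·0.62 + 1·0.26 = 1.5.
ΔP = [f·L/D + ΣK]·(ρV²/2) = [0.0255·124/0.0477 + 1.5]·(0.637·11.75²/2) = [66.28 + 1.5]·43.98 = 2981 Pa.
ΔP = 2981 Pa = 0.0298 bar.

ΔP ≈ 0.0298 bar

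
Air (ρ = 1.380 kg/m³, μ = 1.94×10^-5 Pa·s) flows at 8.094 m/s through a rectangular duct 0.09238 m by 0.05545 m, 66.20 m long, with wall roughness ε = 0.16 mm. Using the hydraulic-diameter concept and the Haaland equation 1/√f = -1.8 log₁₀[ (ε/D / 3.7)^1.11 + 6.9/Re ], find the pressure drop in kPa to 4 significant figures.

ΔP ≈ 1.190 kPa

Hydraulic diameter D_h = 4A/P = 4·(0.09238·0.05545)/(2·(0.09238+0.05545)) = 0.02049/0.2957 = 0.0693 m.
Re = ρVD_h/μ = 1.38·8.094·0.0693/1.94e-05 = 3.99e+04.
ε/D_h = 0.00016/0.0693 = 0.00231; Haaland gives 1/√f = -1.8 log₁₀[0.000277+0.000173] = 6.024, so f = 0.02756.
ΔP = f(L/D_h)(ρV²/2) = 0.02756·66.2/0.0693·45.2 = 1190 Pa.
ΔP = 1.190 kPa.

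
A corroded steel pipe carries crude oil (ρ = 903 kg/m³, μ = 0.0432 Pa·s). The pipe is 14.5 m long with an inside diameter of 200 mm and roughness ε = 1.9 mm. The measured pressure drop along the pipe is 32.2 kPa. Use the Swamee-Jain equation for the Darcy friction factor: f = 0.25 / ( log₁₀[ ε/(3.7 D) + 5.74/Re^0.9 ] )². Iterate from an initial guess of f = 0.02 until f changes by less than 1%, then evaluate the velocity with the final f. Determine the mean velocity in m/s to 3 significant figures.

Rearranging Darcy-Weisbach: V = √(2·ΔP·D/(f·L·ρ)). With ε/D = 0.0019/0.2 = 0.0095, iterate starting from f = 0.02:
  f = 0.02 → V = √(2·3.22e+04·0.2/(0.02·14.5·903)) = 7.013 m/s; Re = ρVD/μ = 2.932e+04; f → 0.03979
  f = 0.03979 → V = 4.972 m/s; Re = 2.079e+04; f → 0.04066
  f = 0.04066 → V = 4.919 m/s; Re = 2.056e+04; f → 0.04069
Converged (Δf/f < 1%). With the final f = 0.04069: V = √(2·3.22e+04·0.2/(0.04069·14.5·903)) = 4.917 m/s.

V ≈ 4.92 m/s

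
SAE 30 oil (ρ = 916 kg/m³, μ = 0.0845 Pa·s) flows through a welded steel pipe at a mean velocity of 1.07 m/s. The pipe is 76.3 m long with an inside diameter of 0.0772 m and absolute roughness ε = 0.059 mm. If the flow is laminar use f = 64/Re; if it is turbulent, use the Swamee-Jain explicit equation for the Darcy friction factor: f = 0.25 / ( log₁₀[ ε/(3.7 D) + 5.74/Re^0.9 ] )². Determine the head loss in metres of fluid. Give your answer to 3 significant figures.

Reynolds number Re = ρVD/μ = 916 · 1.07 · 0.0772 / 0.0845 = 895.4.
Re < 2300 → laminar flow, so f = 64/Re = 64/895.4 = 0.07147 (the turbulent correlation is not needed).
Darcy-Weisbach: ΔP = f(L/D)(ρV²/2) = 0.07147·(76.3/0.0772)·(916·1.07²/2) = 0.07147·988.3·524.4 = 3.704e+04 Pa.
Head loss h_f = ΔP/(ρg) = 3.704e+04/(916·9.81) = 4.12 m.

h_f ≈ 4.12 m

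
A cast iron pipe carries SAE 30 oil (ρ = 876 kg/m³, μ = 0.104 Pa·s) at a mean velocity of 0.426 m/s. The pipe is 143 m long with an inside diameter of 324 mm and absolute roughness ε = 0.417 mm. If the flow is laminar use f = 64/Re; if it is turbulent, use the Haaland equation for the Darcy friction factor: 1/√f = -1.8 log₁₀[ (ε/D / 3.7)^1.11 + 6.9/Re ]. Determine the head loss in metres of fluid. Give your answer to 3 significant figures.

Reynolds number Re = ρVD/μ = 876 · 0.426 · 0.324 / 0.104 = 1163.
Re < 2300 → laminar flow, so f = 64/Re = 64/1163 = 0.05505 (the turbulent correlation is not needed).
Darcy-Weisbach: ΔP = f(L/D)(ρV²/2) = 0.05505·(143/0.324)·(876·0.426²/2) = 0.05505·441.4·79.49 = 1931 Pa.
Head loss h_f = ΔP/(ρg) = 1931/(876·9.81) = 0.225 m.

h_f ≈ 0.225 m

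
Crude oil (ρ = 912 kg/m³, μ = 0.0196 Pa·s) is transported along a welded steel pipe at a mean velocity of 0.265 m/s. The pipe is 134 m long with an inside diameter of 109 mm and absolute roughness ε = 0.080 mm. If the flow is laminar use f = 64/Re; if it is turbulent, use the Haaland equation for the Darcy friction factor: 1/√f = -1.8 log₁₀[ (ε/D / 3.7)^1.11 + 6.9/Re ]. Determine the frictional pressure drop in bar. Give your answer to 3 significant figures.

Reynolds number Re = ρVD/μ = 912 · 0.265 · 0.109 / 0.0196 = 1344.
Re < 2300 → laminar flow, so f = 64/Re = 64/1344 = 0.04762 (the turbulent correlation is not needed).
Darcy-Weisbach: ΔP = f(L/D)(ρV²/2) = 0.04762·(134/0.109)·(912·0.265²/2) = 0.04762·1229·32.02 = 1875 Pa.
ΔP = 1875 Pa = 0.0187 bar.

ΔP ≈ 0.0187 bar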